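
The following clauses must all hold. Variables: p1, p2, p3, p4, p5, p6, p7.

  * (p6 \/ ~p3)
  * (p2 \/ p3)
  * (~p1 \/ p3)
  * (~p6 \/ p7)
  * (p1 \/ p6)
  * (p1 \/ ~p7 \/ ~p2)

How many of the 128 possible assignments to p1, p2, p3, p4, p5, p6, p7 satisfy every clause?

12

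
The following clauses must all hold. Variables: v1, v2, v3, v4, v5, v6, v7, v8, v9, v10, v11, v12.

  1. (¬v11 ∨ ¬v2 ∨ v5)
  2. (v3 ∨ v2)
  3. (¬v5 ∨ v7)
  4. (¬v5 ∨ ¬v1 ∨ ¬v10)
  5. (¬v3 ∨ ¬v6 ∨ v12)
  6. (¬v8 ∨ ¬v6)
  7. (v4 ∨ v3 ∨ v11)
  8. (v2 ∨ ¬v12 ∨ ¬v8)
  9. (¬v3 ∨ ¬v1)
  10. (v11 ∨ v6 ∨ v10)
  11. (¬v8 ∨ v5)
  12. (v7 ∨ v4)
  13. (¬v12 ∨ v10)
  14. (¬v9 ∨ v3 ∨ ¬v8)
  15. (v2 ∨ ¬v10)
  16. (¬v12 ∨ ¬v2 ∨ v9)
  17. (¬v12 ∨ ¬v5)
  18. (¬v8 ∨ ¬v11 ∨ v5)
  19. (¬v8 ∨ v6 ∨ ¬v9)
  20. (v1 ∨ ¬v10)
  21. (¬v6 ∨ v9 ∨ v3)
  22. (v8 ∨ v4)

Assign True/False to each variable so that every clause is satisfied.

v1=T, v2=T, v3=F, v4=T, v5=F, v6=F, v7=F, v8=F, v9=T, v10=T, v11=F, v12=F

v4 occurs only positively in the remaining clauses — set v4 = True.
Branch on v1: take v1 = True.
  then v3 is forced to False.
  then v2 is forced to True.
Branch on v5: take v5 = False.
  then v11 is forced to False.
  then v8 is forced to False.
For the remaining variables, v6 = False, v7 = False, v9 = True, v10 = True, v12 = False works.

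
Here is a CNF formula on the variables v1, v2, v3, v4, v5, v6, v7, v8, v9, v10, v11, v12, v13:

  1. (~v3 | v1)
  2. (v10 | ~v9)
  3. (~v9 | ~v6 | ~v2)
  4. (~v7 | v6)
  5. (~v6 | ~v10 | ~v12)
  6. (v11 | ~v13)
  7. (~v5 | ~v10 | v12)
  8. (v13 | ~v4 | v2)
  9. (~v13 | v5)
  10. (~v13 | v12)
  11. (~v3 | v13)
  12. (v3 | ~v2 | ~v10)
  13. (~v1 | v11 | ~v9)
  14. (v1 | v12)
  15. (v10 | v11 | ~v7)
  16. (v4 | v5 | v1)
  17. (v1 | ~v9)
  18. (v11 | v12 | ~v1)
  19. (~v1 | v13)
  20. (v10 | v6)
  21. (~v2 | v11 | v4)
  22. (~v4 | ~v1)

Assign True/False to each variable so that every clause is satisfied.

v1=0, v2=0, v3=0, v4=1, v5=1, v6=0, v7=0, v8=1, v9=0, v10=1, v11=1, v12=1, v13=1

Check each clause:
  1. (~v3 | v1) — ~v3 is true.
  2. (v10 | ~v9) — v10 is true.
  3. (~v2 | ~v9 | ~v6) — ~v6 is true.
  4. (~v7 | v6) — ~v7 is true.
  5. (~v6 | ~v12 | ~v10) — ~v6 is true.
  6. (~v13 | v11) — v11 is true.
  7. (v12 | ~v5 | ~v10) — v12 is true.
  8. (~v4 | v2 | v13) — v13 is true.
  9. (~v13 | v5) — v5 is true.
  10. (v12 | ~v13) — v12 is true.
  11. (~v3 | v13) — v13 is true.
  12. (v3 | ~v10 | ~v2) — ~v2 is true.
  13. (~v9 | ~v1 | v11) — v11 is true.
  14. (v1 | v12) — v12 is true.
  15. (v11 | ~v7 | v10) — ~v7 is true.
  16. (v5 | v4 | v1) — v4 is true.
  17. (~v9 | v1) — ~v9 is true.
  18. (v11 | ~v1 | v12) — v11 is true.
  19. (~v1 | v13) — v13 is true.
  20. (v10 | v6) — v10 is true.
  21. (v11 | v4 | ~v2) — v11 is true.
  22. (~v4 | ~v1) — ~v1 is true.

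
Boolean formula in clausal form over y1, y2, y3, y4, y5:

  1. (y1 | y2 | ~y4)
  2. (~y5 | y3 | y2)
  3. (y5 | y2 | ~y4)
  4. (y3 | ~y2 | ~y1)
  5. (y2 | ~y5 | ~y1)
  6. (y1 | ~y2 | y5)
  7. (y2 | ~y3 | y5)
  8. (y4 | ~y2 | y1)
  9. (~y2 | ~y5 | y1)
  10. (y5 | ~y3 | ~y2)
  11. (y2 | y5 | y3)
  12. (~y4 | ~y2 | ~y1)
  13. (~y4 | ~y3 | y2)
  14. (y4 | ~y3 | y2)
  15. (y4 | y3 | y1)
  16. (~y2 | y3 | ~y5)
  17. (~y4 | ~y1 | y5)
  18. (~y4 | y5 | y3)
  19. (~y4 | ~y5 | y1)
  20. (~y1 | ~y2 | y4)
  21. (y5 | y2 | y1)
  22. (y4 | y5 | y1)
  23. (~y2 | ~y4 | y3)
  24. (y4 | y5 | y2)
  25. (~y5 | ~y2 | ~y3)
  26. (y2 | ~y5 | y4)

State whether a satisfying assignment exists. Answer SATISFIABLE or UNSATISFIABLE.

y2 = True:
  y1 = True:
    propagation gives y3=True, y5=True; an empty clause results — contradiction.
  y1 = False:
    propagation gives y5=True; an empty clause results — contradiction.
y2 = False:
  y5 = True:
    propagation gives y3=True, y1=False, y4=False; an empty clause results — contradiction.
  y5 = False:
    propagation gives y4=False; an empty clause results — contradiction.
Every branch closes, so no satisfying assignment exists.

UNSATISFIABLE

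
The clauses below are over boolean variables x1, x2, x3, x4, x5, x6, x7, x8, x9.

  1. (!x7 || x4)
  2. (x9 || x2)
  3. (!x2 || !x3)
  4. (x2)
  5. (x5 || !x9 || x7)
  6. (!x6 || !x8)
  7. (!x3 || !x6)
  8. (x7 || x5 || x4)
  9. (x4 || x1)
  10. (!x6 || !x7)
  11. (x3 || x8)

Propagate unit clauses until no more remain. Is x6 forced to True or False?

False

(x2) is a unit clause: x2 = True.
From (!x3 || !x2) and x2 = True: x3 = False.
(x3 || x8): since x3 = False, the clause reduces to (x8). x8 = True.
(!x6 || !x8): since x8 = True, the clause reduces to (!x6). x6 = False.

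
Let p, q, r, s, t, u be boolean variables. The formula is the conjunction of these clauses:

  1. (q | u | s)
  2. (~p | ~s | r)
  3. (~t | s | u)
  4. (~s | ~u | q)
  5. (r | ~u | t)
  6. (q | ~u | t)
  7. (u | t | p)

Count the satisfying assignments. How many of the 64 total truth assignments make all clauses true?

Split on u, then s.
  u=1, s=1: 5 of the 16 assignments to (p,q,r,t) work.
  u=1, s=0: p free; 5 ways for (q,r,t) × 2^1 = 10.
  u=0, s=1: q free; 4 ways for (p,r,t) × 2^1 = 8.
  u=0, s=0: remaining (p,q,r,t) ∈ {(1,1,0,0); (1,1,1,0)} — 2.
Total: 5 + 10 + 8 + 2 = 25.

25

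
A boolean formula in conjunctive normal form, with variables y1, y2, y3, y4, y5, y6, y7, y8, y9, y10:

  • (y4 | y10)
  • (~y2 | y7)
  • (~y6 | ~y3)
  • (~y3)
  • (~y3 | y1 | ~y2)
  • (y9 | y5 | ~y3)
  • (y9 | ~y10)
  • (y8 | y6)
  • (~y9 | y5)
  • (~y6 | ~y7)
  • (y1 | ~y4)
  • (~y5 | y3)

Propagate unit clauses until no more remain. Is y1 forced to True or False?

True

(~y3) stands alone — y3 = False.
(y3 | ~y5) with y3 = False leaves only ~y5, so y5 = False.
In (y5 | ~y9), y5 is now false; ~y9 must hold, so y9 = False.
From (~y10 | y9) and y9 = False: y10 = False.
From (y4 | y10) and y10 = False: y4 = True.
In (~y4 | y1), ~y4 is now false; y1 must hold, so y1 = True.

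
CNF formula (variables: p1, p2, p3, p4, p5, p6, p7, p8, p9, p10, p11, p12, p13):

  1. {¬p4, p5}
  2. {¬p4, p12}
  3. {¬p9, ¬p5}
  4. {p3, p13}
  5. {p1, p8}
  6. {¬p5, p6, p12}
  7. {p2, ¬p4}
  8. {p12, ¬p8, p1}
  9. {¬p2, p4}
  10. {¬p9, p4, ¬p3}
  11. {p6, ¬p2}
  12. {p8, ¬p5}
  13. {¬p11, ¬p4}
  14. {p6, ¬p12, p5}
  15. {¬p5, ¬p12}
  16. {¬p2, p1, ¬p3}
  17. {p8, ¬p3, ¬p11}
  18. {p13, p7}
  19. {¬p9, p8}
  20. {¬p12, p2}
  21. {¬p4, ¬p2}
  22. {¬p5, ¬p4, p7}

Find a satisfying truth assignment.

p1 = 1  p2 = 0  p3 = 0  p4 = 0  p5 = 1  p6 = 1  p7 = 0  p8 = 1  p9 = 0  p10 = 1  p11 = 0  p12 = 0  p13 = 1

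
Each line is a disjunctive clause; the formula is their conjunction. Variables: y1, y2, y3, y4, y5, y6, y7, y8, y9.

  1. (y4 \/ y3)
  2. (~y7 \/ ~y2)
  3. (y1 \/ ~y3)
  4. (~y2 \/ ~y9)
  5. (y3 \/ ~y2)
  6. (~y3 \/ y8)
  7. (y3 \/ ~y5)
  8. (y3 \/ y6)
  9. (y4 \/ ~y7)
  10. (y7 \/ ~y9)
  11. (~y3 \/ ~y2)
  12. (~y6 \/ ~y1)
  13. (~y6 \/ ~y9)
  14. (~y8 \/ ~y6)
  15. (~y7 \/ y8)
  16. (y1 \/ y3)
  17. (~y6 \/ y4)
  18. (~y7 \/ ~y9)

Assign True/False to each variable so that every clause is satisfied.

y1=True, y2=False, y3=True, y4=False, y5=False, y6=False, y7=False, y8=True, y9=False

Check each clause:
  1. (y3 \/ y4) — y3 is true.
  2. (~y7 \/ ~y2) — ~y7 is true.
  3. (~y3 \/ y1) — y1 is true.
  4. (~y2 \/ ~y9) — ~y2 is true.
  5. (~y2 \/ y3) — y3 is true.
  6. (y8 \/ ~y3) — y8 is true.
  7. (y3 \/ ~y5) — y3 is true.
  8. (y6 \/ y3) — y3 is true.
  9. (~y7 \/ y4) — ~y7 is true.
  10. (~y9 \/ y7) — ~y9 is true.
  11. (~y2 \/ ~y3) — ~y2 is true.
  12. (~y1 \/ ~y6) — ~y6 is true.
  13. (~y9 \/ ~y6) — ~y6 is true.
  14. (~y8 \/ ~y6) — ~y6 is true.
  15. (~y7 \/ y8) — y8 is true.
  16. (y3 \/ y1) — y1 is true.
  17. (~y6 \/ y4) — ~y6 is true.
  18. (~y7 \/ ~y9) — ~y7 is true.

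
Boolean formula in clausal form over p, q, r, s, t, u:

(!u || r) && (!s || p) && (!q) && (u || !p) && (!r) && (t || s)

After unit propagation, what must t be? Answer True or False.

(!q) stands alone — q = False.
(!r) stands alone — r = False.
In (r || !u), r is now false; !u must hold, so u = False.
(!p || u): since u = False, the clause reduces to (!p). p = False.
In (p || !s), p is now false; !s must hold, so s = False.
(s || t) with s = False leaves only t, so t = True.

True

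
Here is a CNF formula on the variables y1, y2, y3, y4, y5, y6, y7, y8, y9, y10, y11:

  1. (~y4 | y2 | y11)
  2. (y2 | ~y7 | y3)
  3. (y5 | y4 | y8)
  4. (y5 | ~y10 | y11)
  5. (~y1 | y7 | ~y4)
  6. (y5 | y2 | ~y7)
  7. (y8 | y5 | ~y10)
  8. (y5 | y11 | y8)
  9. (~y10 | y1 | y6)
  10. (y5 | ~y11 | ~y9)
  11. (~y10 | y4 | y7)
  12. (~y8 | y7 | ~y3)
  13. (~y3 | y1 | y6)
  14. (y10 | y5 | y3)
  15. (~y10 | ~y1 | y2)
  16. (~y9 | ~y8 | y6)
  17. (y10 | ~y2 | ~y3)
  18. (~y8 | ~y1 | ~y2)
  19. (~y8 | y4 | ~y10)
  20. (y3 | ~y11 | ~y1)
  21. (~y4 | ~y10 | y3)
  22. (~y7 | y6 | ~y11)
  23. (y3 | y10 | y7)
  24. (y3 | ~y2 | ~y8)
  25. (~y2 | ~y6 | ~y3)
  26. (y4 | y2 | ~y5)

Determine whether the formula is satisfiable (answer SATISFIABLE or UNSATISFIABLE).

Try y1 = False.
Set y2 = True and propagate.
Try y3 = False.
  then y8 is forced to False.
For the remaining variables, y4 = False, y5 = True, y6 = True, y7 = True, y9 = True, y10 = True, y11 = False works.
Every clause has at least one true literal under this assignment.
So y1=F  y2=T  y3=F  y4=F  y5=T  y6=T  y7=T  y8=F  y9=T  y10=T  y11=F is a satisfying assignment.

SATISFIABLE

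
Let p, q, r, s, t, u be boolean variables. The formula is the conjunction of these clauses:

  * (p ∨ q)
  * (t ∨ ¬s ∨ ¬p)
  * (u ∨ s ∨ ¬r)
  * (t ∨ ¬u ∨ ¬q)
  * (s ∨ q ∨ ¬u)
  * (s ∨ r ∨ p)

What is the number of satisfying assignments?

21

Split on s, then p.
  s=T, p=T: forces t=T; q, r, u free → 2^3 = 8.
  s=T, p=F: r free; 3 ways for (q,t,u) × 2^1 = 6.
  s=F, p=T: 6 of the 16 assignments to (q,r,t,u) work.
  s=F, p=F: remaining (q,r,t,u) ∈ {(T,T,T,T)} — 1.
Total: 8 + 6 + 6 + 1 = 21.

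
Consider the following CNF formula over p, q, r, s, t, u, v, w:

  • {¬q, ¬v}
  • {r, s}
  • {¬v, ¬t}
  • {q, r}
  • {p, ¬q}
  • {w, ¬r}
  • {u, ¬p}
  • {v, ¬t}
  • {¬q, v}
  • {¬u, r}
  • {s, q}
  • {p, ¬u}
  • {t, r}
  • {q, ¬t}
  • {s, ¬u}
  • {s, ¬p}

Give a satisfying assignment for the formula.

p=T, q=F, r=T, s=T, t=F, u=T, v=F, w=T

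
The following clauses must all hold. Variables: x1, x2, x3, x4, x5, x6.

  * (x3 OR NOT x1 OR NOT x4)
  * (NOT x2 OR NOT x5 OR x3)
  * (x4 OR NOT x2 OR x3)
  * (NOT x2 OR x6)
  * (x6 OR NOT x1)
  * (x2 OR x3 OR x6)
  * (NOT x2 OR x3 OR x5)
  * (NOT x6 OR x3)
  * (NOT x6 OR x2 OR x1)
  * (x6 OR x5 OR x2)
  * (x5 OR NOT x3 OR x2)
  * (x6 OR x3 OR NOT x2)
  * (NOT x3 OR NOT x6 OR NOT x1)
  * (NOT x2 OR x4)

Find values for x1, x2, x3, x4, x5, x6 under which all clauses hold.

Branch on x1: take x1 = False.
For the remaining variables, x2 = True, x3 = True, x4 = True, x5 = True, x6 = True works.
Check each clause:
  1. (NOT x4 OR NOT x1 OR x3) — x3 is true.
  2. (x3 OR NOT x5 OR NOT x2) — x3 is true.
  3. (NOT x2 OR x3 OR x4) — x3 is true.
  4. (x6 OR NOT x2) — x6 is true.
  5. (NOT x1 OR x6) — x6 is true.
  6. (x3 OR x6 OR x2) — x2 is true.
  7. (x5 OR NOT x2 OR x3) — x3 is true.
  8. (x3 OR NOT x6) — x3 is true.
  9. (x1 OR x2 OR NOT x6) — x2 is true.
  10. (x2 OR x6 OR x5) — x2 is true.
  11. (NOT x3 OR x5 OR x2) — x2 is true.
  12. (x6 OR NOT x2 OR x3) — x3 is true.
  13. (NOT x1 OR NOT x6 OR NOT x3) — NOT x1 is true.
  14. (x4 OR NOT x2) — x4 is true.

x1 = False, x2 = True, x3 = True, x4 = True, x5 = True, x6 = True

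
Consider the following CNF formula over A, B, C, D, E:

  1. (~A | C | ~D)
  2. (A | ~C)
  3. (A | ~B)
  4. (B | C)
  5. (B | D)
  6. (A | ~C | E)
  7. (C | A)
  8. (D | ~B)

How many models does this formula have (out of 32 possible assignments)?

The models are:
  A=T B=F C=T D=T E=F
  A=T B=F C=T D=T E=T
  A=T B=T C=T D=T E=F
  A=T B=T C=T D=T E=T
Count: 4.

4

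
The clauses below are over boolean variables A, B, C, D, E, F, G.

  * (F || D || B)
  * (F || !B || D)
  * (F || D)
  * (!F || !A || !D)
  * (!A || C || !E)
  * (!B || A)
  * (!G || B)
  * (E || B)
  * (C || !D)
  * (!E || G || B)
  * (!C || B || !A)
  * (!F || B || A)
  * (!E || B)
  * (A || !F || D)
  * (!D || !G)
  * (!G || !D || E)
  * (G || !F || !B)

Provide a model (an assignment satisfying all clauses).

A=True, B=True, C=True, D=True, E=False, F=False, G=False

Check each clause:
  1. (D || B || F) — B is true.
  2. (F || !B || D) — D is true.
  3. (F || D) — D is true.
  4. (!D || !F || !A) — !F is true.
  5. (!E || !A || C) — C is true.
  6. (!B || A) — A is true.
  7. (!G || B) — !G is true.
  8. (B || E) — B is true.
  9. (!D || C) — C is true.
  10. (G || B || !E) — B is true.
  11. (!A || !C || B) — B is true.
  12. (!F || B || A) — A is true.
  13. (!E || B) — B is true.
  14. (D || !F || A) — A is true.
  15. (!G || !D) — !G is true.
  16. (!G || E || !D) — !G is true.
  17. (!F || !B || G) — !F is true.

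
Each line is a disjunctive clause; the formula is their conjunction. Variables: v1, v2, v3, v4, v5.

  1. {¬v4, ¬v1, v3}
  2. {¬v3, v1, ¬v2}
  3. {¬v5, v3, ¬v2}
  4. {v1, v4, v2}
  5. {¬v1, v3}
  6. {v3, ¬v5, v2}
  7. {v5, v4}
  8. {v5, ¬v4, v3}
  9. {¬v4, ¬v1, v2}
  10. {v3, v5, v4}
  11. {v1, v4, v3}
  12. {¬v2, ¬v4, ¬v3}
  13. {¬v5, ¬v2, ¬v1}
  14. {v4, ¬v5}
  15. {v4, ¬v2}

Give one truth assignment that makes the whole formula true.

v1=False, v2=False, v3=True, v4=True, v5=False

Set v1 = False and propagate.
Branch on v2: take v2 = False.
  then v4 is forced to True.
Set v3 = True and propagate.
v5 is now unconstrained; take v5 = False.
Every clause has at least one true literal under this assignment.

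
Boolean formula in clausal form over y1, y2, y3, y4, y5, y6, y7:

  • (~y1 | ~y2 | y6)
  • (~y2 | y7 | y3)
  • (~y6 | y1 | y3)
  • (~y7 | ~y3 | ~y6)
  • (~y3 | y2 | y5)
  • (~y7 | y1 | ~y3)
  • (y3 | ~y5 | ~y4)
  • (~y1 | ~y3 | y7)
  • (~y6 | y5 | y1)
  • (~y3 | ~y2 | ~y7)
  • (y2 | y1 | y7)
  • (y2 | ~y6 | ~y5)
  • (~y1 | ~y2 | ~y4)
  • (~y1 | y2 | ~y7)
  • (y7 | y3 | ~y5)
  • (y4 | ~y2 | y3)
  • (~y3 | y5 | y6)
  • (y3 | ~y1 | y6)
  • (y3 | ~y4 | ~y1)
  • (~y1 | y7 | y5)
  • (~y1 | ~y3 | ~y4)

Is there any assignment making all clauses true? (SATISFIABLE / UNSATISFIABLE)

SATISFIABLE

Set y1 = False and propagate.
Try y2 = False.
  then y7 is forced to True.
  then y3 is forced to False.
  then y6 is forced to False.
Set y4 = True and propagate.
  then y5 is forced to False.
So y1 = False  y2 = False  y3 = False  y4 = True  y5 = False  y6 = False  y7 = True is a satisfying assignment.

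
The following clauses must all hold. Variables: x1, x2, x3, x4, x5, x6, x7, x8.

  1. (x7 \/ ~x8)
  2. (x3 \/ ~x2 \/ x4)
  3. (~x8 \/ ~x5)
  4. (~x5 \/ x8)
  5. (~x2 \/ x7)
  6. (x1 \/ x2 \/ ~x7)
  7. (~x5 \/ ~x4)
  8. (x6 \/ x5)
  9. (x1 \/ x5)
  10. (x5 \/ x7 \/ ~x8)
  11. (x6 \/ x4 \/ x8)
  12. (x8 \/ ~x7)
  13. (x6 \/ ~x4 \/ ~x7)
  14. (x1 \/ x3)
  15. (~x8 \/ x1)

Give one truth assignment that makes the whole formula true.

x1 = T, x2 = F, x3 = F, x4 = F, x5 = F, x6 = T, x7 = T, x8 = T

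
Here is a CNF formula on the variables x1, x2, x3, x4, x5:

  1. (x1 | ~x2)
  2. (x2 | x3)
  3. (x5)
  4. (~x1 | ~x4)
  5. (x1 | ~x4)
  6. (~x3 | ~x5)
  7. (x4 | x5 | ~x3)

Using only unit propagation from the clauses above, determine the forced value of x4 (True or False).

False

(x5) is a unit clause: x5 = True.
(~x3 | ~x5): since x5 = True, the clause reduces to (~x3). x3 = False.
(x3 | x2): since x3 = False, the clause reduces to (x2). x2 = True.
(~x2 | x1): since x2 = True, the clause reduces to (x1). x1 = True.
From (~x4 | ~x1) and x1 = True: x4 = False.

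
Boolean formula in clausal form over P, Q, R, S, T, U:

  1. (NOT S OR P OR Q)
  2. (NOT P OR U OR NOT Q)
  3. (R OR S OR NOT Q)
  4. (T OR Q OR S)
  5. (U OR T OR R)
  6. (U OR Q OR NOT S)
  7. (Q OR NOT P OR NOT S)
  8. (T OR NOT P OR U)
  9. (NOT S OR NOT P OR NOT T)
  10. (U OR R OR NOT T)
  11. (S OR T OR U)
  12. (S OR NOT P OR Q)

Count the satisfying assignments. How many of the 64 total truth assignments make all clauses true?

Case analysis on S and Q:
  S=T, Q=T: 8 of the 16 assignments to (P,R,T,U) work.
  S=T, Q=F: a clause becomes empty — 0.
  S=F, Q=T: 5 of the 16 assignments to (P,R,T,U) work.
  S=F, Q=F: remaining (P,R,T,U) ∈ {(F,F,T,T); (F,T,T,F); (F,T,T,T)} — 3.
Total: 8 + 0 + 5 + 3 = 16.

16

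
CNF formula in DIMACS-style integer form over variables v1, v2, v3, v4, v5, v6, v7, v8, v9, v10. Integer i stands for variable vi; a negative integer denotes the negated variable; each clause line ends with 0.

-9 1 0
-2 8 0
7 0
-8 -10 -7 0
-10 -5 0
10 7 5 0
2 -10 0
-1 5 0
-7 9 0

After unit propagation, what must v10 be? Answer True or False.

False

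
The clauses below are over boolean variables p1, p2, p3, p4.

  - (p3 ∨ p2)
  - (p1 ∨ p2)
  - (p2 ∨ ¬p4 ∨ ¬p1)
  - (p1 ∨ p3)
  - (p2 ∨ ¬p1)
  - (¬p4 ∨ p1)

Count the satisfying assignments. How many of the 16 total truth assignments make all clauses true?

5

The models are:
  p1=F p2=T p3=T p4=F
  p1=T p2=T p3=F p4=F
  p1=T p2=T p3=F p4=T
  p1=T p2=T p3=T p4=F
  p1=T p2=T p3=T p4=T
Count: 5.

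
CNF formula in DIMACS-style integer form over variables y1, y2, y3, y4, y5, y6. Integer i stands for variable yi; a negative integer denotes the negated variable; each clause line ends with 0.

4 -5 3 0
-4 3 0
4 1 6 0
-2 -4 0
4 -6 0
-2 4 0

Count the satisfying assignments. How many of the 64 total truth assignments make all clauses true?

Case analysis on y4 and y2:
  y4=T, y2=T: a clause becomes empty — 0.
  y4=T, y2=F: forces y3=T; y1, y5, y6 free → 2^3 = 8.
  y4=F, y2=T: a clause becomes empty — 0.
  y4=F, y2=F: remaining (y1,y3,y5,y6) ∈ {(T,F,F,F); (T,T,F,F); (T,T,T,F)} — 3.
Total: 0 + 8 + 0 + 3 = 11.

11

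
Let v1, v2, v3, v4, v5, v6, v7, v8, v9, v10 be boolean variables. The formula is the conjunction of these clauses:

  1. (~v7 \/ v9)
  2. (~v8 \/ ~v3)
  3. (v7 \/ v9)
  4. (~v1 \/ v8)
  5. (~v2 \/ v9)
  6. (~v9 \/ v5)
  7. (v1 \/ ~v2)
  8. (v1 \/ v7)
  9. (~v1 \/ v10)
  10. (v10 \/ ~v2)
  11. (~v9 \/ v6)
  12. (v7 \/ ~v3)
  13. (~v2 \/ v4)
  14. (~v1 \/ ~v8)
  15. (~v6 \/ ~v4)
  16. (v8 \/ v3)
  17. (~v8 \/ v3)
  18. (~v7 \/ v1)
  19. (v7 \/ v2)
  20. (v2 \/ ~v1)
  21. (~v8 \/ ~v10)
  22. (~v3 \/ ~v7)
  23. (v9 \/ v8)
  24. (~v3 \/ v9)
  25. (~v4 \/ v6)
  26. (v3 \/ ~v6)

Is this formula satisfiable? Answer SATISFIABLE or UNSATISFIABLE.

UNSATISFIABLE

v1 = True:
  propagation gives v8=True; an empty clause results — contradiction.
v1 = False:
  propagation gives v2=False, v7=True; an empty clause results — contradiction.
Every branch closes, so no satisfying assignment exists.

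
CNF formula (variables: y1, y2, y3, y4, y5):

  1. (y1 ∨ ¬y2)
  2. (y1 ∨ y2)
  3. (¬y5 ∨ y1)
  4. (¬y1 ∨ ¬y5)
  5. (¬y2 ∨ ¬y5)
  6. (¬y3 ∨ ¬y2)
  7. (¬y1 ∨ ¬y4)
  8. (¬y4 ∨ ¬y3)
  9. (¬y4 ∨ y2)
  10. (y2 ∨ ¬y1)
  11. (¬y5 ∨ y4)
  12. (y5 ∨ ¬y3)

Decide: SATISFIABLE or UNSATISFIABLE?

SATISFIABLE

y3 occurs only negated in the remaining clauses — set y3 = False.
Branch on y1: take y1 = True.
  then y5 is forced to False.
  then y4 is forced to False.
  then y2 is forced to True.
Every clause has at least one true literal under this assignment.
So y1=True, y2=True, y3=False, y4=False, y5=False is a satisfying assignment.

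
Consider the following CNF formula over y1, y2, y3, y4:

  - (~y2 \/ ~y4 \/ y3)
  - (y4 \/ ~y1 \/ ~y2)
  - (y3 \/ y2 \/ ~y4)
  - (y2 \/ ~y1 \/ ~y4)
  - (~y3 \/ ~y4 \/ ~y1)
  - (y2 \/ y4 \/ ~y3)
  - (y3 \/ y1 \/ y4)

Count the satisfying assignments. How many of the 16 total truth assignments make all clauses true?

4

Satisfying assignments:
  y1=0 y2=0 y3=1 y4=1
  y1=0 y2=1 y3=1 y4=0
  y1=0 y2=1 y3=1 y4=1
  y1=1 y2=0 y3=0 y4=0
That's 4 in total.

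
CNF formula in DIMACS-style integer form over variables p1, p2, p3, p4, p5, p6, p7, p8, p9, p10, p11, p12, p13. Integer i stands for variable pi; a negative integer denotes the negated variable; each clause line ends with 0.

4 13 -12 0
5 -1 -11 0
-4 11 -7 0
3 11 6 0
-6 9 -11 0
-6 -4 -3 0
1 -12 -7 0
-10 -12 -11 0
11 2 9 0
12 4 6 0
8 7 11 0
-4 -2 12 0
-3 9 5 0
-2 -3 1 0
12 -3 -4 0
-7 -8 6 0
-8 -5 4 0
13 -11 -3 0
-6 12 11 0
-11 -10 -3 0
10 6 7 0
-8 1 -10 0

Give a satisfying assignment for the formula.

p1=1, p2=0, p3=0, p4=1, p5=1, p6=1, p7=1, p8=1, p9=1, p10=0, p11=1, p12=1, p13=0

Pure literal: p9 appears only positively; assign p9 = True.
Branch on p1: take p1 = True.
Try p2 = False.
Try p3 = False.
For the remaining variables, p4 = True, p5 = True, p6 = True, p7 = True, p8 = True, p10 = False, p11 = True, p12 = True, p13 = False works.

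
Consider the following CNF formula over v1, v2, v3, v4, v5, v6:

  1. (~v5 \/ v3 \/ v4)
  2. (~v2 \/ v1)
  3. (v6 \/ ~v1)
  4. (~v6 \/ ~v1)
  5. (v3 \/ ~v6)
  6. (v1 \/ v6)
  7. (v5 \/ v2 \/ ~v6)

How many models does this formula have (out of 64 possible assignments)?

The models are:
  v1=0 v2=0 v3=1 v4=0 v5=1 v6=1
  v1=0 v2=0 v3=1 v4=1 v5=1 v6=1
Count: 2.

2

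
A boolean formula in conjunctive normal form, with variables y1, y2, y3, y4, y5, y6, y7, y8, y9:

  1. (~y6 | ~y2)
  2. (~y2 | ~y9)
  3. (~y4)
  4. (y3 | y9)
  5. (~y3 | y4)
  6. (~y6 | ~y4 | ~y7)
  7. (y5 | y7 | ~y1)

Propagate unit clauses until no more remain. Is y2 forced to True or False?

(~y4) stands alone — y4 = False.
In (~y3 | y4), y4 is now false; ~y3 must hold, so y3 = False.
In (y3 | y9), y3 is now false; y9 must hold, so y9 = True.
(~y9 | ~y2): since y9 = True, the clause reduces to (~y2). y2 = False.

False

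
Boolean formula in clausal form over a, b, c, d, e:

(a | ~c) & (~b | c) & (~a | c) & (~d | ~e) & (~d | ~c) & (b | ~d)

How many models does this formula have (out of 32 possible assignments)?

The models are:
  a=F b=F c=F d=F e=F
  a=F b=F c=F d=F e=T
  a=T b=F c=T d=F e=F
  a=T b=F c=T d=F e=T
  a=T b=T c=T d=F e=F
  a=T b=T c=T d=F e=T
That's 6 in total.

6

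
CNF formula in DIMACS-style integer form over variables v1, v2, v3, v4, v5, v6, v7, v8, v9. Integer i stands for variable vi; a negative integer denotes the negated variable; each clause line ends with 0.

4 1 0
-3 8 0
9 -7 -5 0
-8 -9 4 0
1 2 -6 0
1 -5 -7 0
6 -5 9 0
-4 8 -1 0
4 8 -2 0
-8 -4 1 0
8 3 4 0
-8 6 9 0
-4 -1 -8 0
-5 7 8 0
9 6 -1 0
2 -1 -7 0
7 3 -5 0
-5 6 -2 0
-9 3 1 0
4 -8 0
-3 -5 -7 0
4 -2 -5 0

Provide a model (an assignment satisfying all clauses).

v1 = False, v2 = True, v3 = False, v4 = True, v5 = False, v6 = False, v7 = True, v8 = False, v9 = False

Check each clause:
  1. (v1 || v4) — v4 is true.
  2. (v8 || !v3) — !v3 is true.
  3. (!v7 || !v5 || v9) — !v5 is true.
  4. (v4 || !v8 || !v9) — !v8 is true.
  5. (v2 || !v6 || v1) — v2 is true.
  6. (!v5 || v1 || !v7) — !v5 is true.
  7. (v6 || v9 || !v5) — !v5 is true.
  8. (!v1 || !v4 || v8) — !v1 is true.
  9. (v4 || v8 || !v2) — v4 is true.
  10. (v1 || !v4 || !v8) — !v8 is true.
  11. (v4 || v8 || v3) — v4 is true.
  12. (v9 || v6 || !v8) — !v8 is true.
  13. (!v8 || !v4 || !v1) — !v8 is true.
  14. (v7 || v8 || !v5) — !v5 is true.
  15. (v6 || !v1 || v9) — !v1 is true.
  16. (v2 || !v1 || !v7) — v2 is true.
  17. (v7 || v3 || !v5) — !v5 is true.
  18. (!v5 || v6 || !v2) — !v5 is true.
  19. (v3 || !v9 || v1) — !v9 is true.
  20. (!v8 || v4) — !v8 is true.
  21. (!v5 || !v7 || !v3) — !v5 is true.
  22. (!v2 || !v5 || v4) — !v5 is true.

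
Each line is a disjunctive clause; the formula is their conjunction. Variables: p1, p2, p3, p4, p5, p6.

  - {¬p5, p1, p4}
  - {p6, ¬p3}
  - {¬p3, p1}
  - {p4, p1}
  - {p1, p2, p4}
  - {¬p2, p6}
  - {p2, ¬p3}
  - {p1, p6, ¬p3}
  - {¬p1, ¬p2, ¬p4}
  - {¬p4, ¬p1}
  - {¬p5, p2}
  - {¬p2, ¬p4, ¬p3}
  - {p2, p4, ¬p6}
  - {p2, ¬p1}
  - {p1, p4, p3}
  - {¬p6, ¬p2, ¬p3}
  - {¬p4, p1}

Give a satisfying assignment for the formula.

p1 = True, p2 = True, p3 = False, p4 = False, p5 = True, p6 = True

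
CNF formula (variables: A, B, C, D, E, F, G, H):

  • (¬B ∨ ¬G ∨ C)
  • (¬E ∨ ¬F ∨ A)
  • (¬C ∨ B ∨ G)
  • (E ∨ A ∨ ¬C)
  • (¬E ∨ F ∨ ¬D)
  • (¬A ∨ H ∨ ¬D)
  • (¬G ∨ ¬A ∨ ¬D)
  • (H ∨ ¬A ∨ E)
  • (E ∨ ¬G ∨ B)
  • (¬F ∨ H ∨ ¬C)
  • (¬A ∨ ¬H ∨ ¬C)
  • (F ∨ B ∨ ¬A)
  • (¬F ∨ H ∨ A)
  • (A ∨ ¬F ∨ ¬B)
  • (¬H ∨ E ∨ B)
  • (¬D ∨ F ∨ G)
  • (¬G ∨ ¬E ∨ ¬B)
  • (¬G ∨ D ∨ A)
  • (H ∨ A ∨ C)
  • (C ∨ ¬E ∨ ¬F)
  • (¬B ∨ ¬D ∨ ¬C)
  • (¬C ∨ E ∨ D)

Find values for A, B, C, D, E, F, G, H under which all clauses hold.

A = T, B = T, C = F, D = F, E = T, F = F, G = F, H = F

Check each clause:
  1. (¬B ∨ ¬G ∨ C) — ¬G is true.
  2. (A ∨ ¬F ∨ ¬E) — A is true.
  3. (¬C ∨ G ∨ B) — B is true.
  4. (¬C ∨ A ∨ E) — A is true.
  5. (¬D ∨ F ∨ ¬E) — ¬D is true.
  6. (¬A ∨ ¬D ∨ H) — ¬D is true.
  7. (¬D ∨ ¬A ∨ ¬G) — ¬G is true.
  8. (E ∨ ¬A ∨ H) — E is true.
  9. (E ∨ B ∨ ¬G) — ¬G is true.
  10. (¬C ∨ ¬F ∨ H) — ¬F is true.
  11. (¬A ∨ ¬C ∨ ¬H) — ¬H is true.
  12. (F ∨ B ∨ ¬A) — B is true.
  13. (¬F ∨ H ∨ A) — A is true.
  14. (¬B ∨ ¬F ∨ A) — A is true.
  15. (B ∨ ¬H ∨ E) — ¬H is true.
  16. (¬D ∨ F ∨ G) — ¬D is true.
  17. (¬E ∨ ¬B ∨ ¬G) — ¬G is true.
  18. (¬G ∨ D ∨ A) — ¬G is true.
  19. (A ∨ C ∨ H) — A is true.
  20. (¬E ∨ ¬F ∨ C) — ¬F is true.
  21. (¬D ∨ ¬C ∨ ¬B) — ¬D is true.
  22. (E ∨ ¬C ∨ D) — ¬C is true.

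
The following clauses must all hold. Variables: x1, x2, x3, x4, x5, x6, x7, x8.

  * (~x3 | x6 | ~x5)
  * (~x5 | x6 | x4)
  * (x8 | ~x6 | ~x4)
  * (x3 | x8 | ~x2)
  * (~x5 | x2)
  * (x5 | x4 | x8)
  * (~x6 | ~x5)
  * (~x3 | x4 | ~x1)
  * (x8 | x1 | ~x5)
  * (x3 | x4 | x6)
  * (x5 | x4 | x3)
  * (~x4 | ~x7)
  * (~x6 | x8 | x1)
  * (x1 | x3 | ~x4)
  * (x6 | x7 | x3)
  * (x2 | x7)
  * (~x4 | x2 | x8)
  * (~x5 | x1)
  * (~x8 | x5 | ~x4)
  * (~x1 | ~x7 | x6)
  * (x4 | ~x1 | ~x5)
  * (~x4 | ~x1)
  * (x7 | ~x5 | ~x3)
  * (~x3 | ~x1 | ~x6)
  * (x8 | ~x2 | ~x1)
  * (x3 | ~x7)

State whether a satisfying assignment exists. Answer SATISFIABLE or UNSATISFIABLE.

SATISFIABLE

Set x1 = False and propagate.
  then x5 is forced to False.
Branch on x2: take x2 = True.
Try x3 = True.
The remaining clauses are satisfied by x4 = False, x6 = False, x7 = True, x8 = True.
So x1=F, x2=T, x3=T, x4=F, x5=F, x6=F, x7=T, x8=T is a satisfying assignment.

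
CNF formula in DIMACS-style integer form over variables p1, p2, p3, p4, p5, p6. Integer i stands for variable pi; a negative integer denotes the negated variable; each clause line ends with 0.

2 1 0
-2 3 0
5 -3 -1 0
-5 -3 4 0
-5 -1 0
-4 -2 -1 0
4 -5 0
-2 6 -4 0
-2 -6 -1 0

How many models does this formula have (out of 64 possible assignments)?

8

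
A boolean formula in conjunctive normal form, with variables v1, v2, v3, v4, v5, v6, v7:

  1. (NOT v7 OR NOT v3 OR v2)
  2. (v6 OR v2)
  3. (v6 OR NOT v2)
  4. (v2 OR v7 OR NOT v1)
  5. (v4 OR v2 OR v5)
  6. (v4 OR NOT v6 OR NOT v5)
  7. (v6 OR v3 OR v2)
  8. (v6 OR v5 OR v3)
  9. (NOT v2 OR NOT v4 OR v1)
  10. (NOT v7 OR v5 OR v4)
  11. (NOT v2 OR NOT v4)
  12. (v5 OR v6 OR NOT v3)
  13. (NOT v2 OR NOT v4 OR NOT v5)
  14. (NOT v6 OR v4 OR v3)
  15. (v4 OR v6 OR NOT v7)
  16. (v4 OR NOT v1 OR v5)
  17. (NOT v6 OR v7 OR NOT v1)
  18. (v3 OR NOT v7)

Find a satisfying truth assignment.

v1 = F  v2 = F  v3 = T  v4 = T  v5 = T  v6 = T  v7 = F

Branch on v1: take v1 = False.
For the remaining variables, v2 = False, v3 = True, v4 = True, v5 = True, v6 = True, v7 = False works.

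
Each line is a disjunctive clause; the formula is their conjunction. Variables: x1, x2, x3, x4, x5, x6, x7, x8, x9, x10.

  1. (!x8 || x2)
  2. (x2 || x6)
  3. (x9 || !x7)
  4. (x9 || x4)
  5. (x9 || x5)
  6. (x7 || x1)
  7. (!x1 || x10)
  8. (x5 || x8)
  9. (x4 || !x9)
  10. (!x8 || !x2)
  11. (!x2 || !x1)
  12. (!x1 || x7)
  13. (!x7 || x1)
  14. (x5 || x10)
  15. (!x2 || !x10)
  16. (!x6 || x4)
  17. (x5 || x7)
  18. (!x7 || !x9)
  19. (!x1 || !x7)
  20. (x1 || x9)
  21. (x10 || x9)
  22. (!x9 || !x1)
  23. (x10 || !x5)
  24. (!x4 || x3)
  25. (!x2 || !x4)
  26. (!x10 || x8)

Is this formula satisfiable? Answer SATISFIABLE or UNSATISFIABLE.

UNSATISFIABLE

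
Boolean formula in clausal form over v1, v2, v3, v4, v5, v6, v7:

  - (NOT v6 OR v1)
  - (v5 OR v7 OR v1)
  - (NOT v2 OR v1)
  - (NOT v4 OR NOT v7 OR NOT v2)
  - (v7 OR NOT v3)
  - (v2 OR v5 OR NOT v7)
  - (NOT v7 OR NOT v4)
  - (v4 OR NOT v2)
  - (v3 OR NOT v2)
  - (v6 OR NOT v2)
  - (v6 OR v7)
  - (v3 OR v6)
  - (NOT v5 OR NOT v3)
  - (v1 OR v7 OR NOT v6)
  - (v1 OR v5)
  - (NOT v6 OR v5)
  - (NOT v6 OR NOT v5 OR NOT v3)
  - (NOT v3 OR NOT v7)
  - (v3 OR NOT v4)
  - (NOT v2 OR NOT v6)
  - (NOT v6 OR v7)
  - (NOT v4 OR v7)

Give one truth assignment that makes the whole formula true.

Pure literal: v1 appears only positively; assign v1 = True.
Branch on v2: take v2 = False.
Branch on v3: take v3 = False.
  then v6 is forced to True.
  then v5 is forced to True.
  then v4 is forced to False.
  then v7 is forced to True.
Every clause has at least one true literal under this assignment.

v1 = 1, v2 = 0, v3 = 0, v4 = 0, v5 = 1, v6 = 1, v7 = 1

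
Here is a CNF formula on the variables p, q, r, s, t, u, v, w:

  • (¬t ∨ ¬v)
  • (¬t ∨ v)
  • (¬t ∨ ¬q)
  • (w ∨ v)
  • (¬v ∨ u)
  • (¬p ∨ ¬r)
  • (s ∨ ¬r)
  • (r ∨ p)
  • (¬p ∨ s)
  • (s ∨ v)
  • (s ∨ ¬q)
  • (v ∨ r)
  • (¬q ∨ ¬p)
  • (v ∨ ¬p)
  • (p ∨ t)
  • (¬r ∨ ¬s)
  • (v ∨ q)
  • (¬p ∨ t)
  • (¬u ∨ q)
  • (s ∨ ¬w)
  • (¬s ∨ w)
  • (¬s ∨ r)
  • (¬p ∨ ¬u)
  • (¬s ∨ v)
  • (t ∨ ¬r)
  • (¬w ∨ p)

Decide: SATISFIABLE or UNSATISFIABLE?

UNSATISFIABLE

p = True:
  propagation gives r=False, s=True; an empty clause results — contradiction.
p = False:
  propagation gives r=True, s=True; an empty clause results — contradiction.
Every branch closes, so no satisfying assignment exists.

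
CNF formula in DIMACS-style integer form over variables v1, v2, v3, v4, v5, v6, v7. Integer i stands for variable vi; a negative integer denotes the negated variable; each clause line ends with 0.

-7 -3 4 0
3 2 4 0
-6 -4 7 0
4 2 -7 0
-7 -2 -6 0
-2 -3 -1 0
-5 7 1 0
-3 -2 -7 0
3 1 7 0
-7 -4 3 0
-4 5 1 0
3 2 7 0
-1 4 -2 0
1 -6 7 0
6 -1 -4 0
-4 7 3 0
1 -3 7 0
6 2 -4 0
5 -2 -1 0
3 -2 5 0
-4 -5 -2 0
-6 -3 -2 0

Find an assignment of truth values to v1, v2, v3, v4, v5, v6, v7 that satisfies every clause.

v1 = True, v2 = False, v3 = True, v4 = True, v5 = True, v6 = True, v7 = True

Check each clause:
  1. (!v3 || !v7 || v4) — v4 is true.
  2. (v2 || v4 || v3) — v3 is true.
  3. (v7 || !v6 || !v4) — v7 is true.
  4. (v2 || !v7 || v4) — v4 is true.
  5. (!v6 || !v2 || !v7) — !v2 is true.
  6. (!v2 || !v1 || !v3) — !v2 is true.
  7. (!v5 || v1 || v7) — v1 is true.
  8. (!v3 || !v7 || !v2) — !v2 is true.
  9. (v1 || v7 || v3) — v1 is true.
  10. (!v4 || v3 || !v7) — v3 is true.
  11. (!v4 || v1 || v5) — v1 is true.
  12. (v3 || v2 || v7) — v3 is true.
  13. (v4 || !v2 || !v1) — v4 is true.
  14. (v1 || !v6 || v7) — v1 is true.
  15. (v6 || !v4 || !v1) — v6 is true.
  16. (v7 || !v4 || v3) — v3 is true.
  17. (v1 || v7 || !v3) — v1 is true.
  18. (v6 || !v4 || v2) — v6 is true.
  19. (!v2 || !v1 || v5) — v5 is true.
  20. (v5 || v3 || !v2) — v3 is true.
  21. (!v5 || !v4 || !v2) — !v2 is true.
  22. (!v3 || !v6 || !v2) — !v2 is true.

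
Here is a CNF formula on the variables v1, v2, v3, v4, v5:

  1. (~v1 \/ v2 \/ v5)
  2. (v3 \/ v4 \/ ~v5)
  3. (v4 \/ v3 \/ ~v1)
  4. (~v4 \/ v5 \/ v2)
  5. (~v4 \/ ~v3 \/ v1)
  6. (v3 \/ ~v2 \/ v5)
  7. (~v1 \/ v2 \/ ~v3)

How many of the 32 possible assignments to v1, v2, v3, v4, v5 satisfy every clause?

13

Case analysis on v3 and v1:
  v3=T, v1=T: remaining (v2,v4,v5) ∈ {(T,F,F); (T,F,T); (T,T,F); (T,T,T)} — 4.
  v3=T, v1=F: remaining (v2,v4,v5) ∈ {(F,F,F); (F,F,T); (T,F,F); (T,F,T)} — 4.
  v3=F, v1=T: remaining (v2,v4,v5) ∈ {(F,T,T); (T,T,T)} — 2.
  v3=F, v1=F: remaining (v2,v4,v5) ∈ {(F,F,F); (F,T,T); (T,T,T)} — 3.
Total: 4 + 4 + 2 + 3 = 13.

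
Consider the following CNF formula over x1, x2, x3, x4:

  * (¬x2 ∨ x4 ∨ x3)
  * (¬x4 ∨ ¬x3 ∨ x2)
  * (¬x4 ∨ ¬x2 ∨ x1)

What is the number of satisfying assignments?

10

Case analysis on x2 and x4:
  x2=T, x4=T: remaining (x1,x3) ∈ {(T,F); (T,T)} — 2.
  x2=T, x4=F: remaining (x1,x3) ∈ {(F,T); (T,T)} — 2.
  x2=F, x4=T: remaining (x1,x3) ∈ {(F,F); (T,F)} — 2.
  x2=F, x4=F: remaining (x1,x3) ∈ {(F,F); (F,T); (T,F); (T,T)} — 4.
Total: 2 + 2 + 2 + 4 = 10.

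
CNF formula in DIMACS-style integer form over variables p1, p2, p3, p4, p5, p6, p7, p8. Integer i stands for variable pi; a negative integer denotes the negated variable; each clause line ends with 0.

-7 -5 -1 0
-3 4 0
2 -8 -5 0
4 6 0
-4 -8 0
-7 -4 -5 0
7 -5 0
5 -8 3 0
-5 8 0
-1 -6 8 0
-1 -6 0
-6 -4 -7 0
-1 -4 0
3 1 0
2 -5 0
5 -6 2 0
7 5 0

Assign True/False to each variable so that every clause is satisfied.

p1=0  p2=1  p3=1  p4=1  p5=0  p6=0  p7=1  p8=0

Pure literal: p2 appears only positively; assign p2 = True.
Try p1 = False.
  then p3 is forced to True.
  then p4 is forced to True.
  then p8 is forced to False.
  then p5 is forced to False.
  then p7 is forced to True.
  then p6 is forced to False.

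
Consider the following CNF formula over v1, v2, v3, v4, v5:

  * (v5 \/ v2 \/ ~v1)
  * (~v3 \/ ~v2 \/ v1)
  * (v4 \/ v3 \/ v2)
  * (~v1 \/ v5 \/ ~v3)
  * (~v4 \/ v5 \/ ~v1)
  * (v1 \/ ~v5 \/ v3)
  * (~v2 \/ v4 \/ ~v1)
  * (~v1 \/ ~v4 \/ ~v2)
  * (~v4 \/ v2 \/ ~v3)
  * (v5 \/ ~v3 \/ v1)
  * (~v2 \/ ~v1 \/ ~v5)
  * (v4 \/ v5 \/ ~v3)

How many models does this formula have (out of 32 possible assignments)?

6

Satisfying assignments:
  v1=0 v2=0 v3=0 v4=1 v5=0
  v1=0 v2=0 v3=1 v4=0 v5=1
  v1=0 v2=1 v3=0 v4=0 v5=0
  v1=0 v2=1 v3=0 v4=1 v5=0
  v1=1 v2=0 v3=0 v4=1 v5=1
  v1=1 v2=0 v3=1 v4=0 v5=1
That's 6 in total.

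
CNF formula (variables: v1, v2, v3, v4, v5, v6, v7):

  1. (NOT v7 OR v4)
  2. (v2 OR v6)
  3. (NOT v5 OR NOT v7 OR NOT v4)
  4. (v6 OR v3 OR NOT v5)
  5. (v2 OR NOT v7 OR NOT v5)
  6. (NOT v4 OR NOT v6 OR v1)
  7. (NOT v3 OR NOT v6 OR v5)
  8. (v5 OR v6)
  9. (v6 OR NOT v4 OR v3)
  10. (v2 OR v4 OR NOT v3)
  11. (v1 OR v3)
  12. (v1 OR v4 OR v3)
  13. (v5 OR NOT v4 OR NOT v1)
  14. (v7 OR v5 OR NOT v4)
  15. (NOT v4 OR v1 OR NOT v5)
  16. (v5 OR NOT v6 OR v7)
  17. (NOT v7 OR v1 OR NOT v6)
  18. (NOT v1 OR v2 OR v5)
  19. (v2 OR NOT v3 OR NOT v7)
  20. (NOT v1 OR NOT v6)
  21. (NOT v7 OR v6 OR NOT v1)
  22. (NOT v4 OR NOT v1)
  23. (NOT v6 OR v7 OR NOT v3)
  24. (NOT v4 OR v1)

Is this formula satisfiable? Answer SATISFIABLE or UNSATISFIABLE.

SATISFIABLE

Pure literal: v2 appears only positively; assign v2 = True.
Set v1 = True and propagate.
  then v6 is forced to False.
  then v5 is forced to True.
  then v3 is forced to True.
  then v7 is forced to False.
  then v4 is forced to False.
So v1=True, v2=True, v3=True, v4=False, v5=True, v6=False, v7=False is a satisfying assignment.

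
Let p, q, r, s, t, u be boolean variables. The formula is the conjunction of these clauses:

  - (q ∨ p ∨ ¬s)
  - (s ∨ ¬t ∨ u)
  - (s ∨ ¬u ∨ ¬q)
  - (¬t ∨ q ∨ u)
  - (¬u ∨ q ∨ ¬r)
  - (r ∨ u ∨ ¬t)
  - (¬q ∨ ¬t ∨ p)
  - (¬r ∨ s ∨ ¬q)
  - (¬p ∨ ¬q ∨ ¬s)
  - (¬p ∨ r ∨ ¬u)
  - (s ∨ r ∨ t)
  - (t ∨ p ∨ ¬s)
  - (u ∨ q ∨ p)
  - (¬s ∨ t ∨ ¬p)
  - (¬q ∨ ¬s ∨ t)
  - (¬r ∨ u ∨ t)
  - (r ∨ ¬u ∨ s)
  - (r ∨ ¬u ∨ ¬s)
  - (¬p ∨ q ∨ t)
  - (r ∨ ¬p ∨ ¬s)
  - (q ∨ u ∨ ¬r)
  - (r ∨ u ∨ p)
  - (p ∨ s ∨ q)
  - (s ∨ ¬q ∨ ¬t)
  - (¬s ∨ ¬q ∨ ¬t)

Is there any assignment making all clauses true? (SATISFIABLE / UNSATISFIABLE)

UNSATISFIABLE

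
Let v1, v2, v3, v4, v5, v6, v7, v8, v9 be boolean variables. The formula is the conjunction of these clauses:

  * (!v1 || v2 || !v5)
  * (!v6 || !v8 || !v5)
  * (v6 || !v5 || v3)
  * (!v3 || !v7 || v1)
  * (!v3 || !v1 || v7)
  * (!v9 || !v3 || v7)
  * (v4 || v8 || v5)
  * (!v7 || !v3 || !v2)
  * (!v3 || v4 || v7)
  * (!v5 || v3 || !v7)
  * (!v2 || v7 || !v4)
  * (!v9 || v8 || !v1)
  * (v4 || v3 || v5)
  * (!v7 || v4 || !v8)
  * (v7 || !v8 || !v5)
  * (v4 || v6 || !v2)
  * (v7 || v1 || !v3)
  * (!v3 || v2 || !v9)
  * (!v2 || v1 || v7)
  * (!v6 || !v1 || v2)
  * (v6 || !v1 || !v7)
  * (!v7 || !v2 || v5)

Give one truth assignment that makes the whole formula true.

v1 = False, v2 = False, v3 = False, v4 = True, v5 = False, v6 = False, v7 = True, v8 = True, v9 = False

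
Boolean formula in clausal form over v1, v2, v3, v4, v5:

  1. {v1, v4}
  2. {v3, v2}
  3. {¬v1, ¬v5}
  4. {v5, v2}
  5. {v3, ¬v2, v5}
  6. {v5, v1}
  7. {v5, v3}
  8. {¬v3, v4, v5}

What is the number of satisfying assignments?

4

Satisfying assignments:
  v1=0 v2=0 v3=1 v4=1 v5=1
  v1=0 v2=1 v3=0 v4=1 v5=1
  v1=0 v2=1 v3=1 v4=1 v5=1
  v1=1 v2=1 v3=1 v4=1 v5=0
Count: 4.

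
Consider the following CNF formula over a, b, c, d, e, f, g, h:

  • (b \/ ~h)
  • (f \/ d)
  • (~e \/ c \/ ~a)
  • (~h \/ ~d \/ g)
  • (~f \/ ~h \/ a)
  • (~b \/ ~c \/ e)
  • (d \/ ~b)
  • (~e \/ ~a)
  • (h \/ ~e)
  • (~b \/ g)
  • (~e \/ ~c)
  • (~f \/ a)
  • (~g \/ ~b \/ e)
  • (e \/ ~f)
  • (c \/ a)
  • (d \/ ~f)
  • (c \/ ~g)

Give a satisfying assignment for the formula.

a = F, b = F, c = T, d = T, e = F, f = F, g = T, h = F

Check each clause:
  1. (~h \/ b) — ~h is true.
  2. (f \/ d) — d is true.
  3. (~e \/ c \/ ~a) — c is true.
  4. (~h \/ ~d \/ g) — ~h is true.
  5. (~h \/ a \/ ~f) — ~h is true.
  6. (e \/ ~c \/ ~b) — ~b is true.
  7. (~b \/ d) — d is true.
  8. (~e \/ ~a) — ~e is true.
  9. (h \/ ~e) — ~e is true.
  10. (g \/ ~b) — ~b is true.
  11. (~e \/ ~c) — ~e is true.
  12. (a \/ ~f) — ~f is true.
  13. (~g \/ ~b \/ e) — ~b is true.
  14. (e \/ ~f) — ~f is true.
  15. (a \/ c) — c is true.
  16. (~f \/ d) — ~f is true.
  17. (~g \/ c) — c is true.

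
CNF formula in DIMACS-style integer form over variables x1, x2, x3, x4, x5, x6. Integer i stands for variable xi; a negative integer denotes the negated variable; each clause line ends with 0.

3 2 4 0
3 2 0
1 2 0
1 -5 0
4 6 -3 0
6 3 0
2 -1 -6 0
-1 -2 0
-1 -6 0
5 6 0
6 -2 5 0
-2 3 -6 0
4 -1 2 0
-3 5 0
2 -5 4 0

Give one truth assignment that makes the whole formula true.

x1=True, x2=False, x3=True, x4=True, x5=True, x6=False

Check each clause:
  1. (x4 ∨ x3 ∨ x2) — x3 is true.
  2. (x3 ∨ x2) — x3 is true.
  3. (x2 ∨ x1) — x1 is true.
  4. (¬x5 ∨ x1) — x1 is true.
  5. (¬x3 ∨ x4 ∨ x6) — x4 is true.
  6. (x3 ∨ x6) — x3 is true.
  7. (¬x1 ∨ x2 ∨ ¬x6) — ¬x6 is true.
  8. (¬x1 ∨ ¬x2) — ¬x2 is true.
  9. (¬x6 ∨ ¬x1) — ¬x6 is true.
  10. (x5 ∨ x6) — x5 is true.
  11. (¬x2 ∨ x5 ∨ x6) — x5 is true.
  12. (¬x6 ∨ x3 ∨ ¬x2) — ¬x6 is true.
  13. (x2 ∨ ¬x1 ∨ x4) — x4 is true.
  14. (¬x3 ∨ x5) — x5 is true.
  15. (¬x5 ∨ x4 ∨ x2) — x4 is true.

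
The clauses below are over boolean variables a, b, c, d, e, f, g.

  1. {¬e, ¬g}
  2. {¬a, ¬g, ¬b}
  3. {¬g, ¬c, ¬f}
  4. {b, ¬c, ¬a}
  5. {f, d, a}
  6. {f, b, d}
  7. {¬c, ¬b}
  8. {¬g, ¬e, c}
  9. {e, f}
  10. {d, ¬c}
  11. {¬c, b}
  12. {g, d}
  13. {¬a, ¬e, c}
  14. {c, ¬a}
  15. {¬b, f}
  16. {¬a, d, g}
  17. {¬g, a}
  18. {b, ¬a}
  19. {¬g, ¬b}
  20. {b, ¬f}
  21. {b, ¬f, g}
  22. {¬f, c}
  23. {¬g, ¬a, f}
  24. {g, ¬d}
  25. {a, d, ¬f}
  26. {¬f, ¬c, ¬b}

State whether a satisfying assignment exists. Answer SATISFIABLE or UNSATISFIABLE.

UNSATISFIABLE

b = True:
  propagation gives c=False, a=False, f=True; an empty clause results — contradiction.
b = False:
  propagation gives c=False, a=False, g=False, d=True; an empty clause results — contradiction.
Every branch closes, so no satisfying assignment exists.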